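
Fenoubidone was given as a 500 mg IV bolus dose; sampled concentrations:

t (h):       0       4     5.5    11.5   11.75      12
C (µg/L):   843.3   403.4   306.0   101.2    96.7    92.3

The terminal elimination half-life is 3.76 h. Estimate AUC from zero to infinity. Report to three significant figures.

Trapezoidal AUC_0→12:
  [0→4]: (843.3+403.4)/2 × 4 = 2493.4
  [4→5.5]: (403.4+306.0)/2 × 1.5 = 532.05
  [5.5→11.5]: (306.0+101.2)/2 × 6 = 1221.6
  [11.5→11.75]: (101.2+96.7)/2 × 0.25 = 24.7375
  [11.75→12]: (96.7+92.3)/2 × 0.25 = 23.625
  Sum = 4295.4125 µg/L·h
k_e = ln2 / t½ = 0.693147 / 3.76 = 0.1843 h^-1
Extrapolated tail: C_last / k_e = 92.3 / 0.1843 = 500.814
AUC_0→∞ = 4295.4125 + 500.814 = 4796.2265 µg/L·h

AUC = 4800 µg/L·h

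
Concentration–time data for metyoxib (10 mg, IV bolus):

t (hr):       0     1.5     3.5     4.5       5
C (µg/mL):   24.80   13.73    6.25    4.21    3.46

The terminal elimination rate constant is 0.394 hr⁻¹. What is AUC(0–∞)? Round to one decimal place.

Trapezoidal AUC_0→5:
  [0→1.5]: (24.80+13.73)/2 × 1.5 = 28.8975
  [1.5→3.5]: (13.73+6.25)/2 × 2 = 19.98
  [3.5→4.5]: (6.25+4.21)/2 × 1 = 5.23
  [4.5→5]: (4.21+3.46)/2 × 0.5 = 1.9175
  Sum = 56.025 µg/mL·hr
Extrapolated tail: C_last / k_e = 3.46 / 0.394 = 8.782
AUC_0→∞ = 56.025 + 8.782 = 64.807 µg/mL·hr

AUC = 64.8 µg/mL·hr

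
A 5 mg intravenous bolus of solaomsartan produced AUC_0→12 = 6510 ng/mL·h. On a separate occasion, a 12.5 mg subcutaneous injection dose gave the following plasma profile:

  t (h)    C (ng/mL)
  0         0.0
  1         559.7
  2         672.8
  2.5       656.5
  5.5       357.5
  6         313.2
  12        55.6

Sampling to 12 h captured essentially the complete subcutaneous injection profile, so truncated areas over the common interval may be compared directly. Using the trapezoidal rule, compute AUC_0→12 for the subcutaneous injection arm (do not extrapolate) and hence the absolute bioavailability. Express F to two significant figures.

F = 0.25

Trapezoidal AUC_0→12 (subcutaneous injection):
  [0→1]: (0.0+559.7)/2 × 1 = 279.85
  [1→2]: (559.7+672.8)/2 × 1 = 616.25
  [2→2.5]: (672.8+656.5)/2 × 0.5 = 332.325
  [2.5→5.5]: (656.5+357.5)/2 × 3 = 1521.0
  [5.5→6]: (357.5+313.2)/2 × 0.5 = 167.675
  [6→12]: (313.2+55.6)/2 × 6 = 1106.4
  Sum = 4023.5 ng/mL·h
F = (AUC_ev/D_ev)/(AUC_iv/D_iv) = (4023.5/12.5)/(6510/5) = 321.88/1302 = 0.2472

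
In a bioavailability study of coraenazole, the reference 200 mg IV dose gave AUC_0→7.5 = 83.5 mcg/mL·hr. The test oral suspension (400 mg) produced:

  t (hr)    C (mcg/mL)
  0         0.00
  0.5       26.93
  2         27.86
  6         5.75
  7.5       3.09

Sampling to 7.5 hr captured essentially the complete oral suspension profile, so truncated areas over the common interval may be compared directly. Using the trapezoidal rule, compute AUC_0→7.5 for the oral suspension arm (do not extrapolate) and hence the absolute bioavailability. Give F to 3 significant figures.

F = 0.729

Trapezoidal AUC_0→7.5 (oral suspension):
  [0→0.5]: (0.00+26.93)/2 × 0.5 = 6.7325
  [0.5→2]: (26.93+27.86)/2 × 1.5 = 41.0925
  [2→6]: (27.86+5.75)/2 × 4 = 67.22
  [6→7.5]: (5.75+3.09)/2 × 1.5 = 6.63
  Sum = 121.675 mcg/mL·hr
F = (AUC_ev/D_ev)/(AUC_iv/D_iv) = (121.675/400)/(83.5/200) = 0.3041875/0.4175 = 0.7286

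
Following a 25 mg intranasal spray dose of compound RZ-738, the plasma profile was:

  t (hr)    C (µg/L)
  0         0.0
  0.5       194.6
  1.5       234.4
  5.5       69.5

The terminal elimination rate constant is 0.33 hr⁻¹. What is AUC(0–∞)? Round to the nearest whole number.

Trapezoidal AUC_0→5.5:
  [0→0.5]: (0.0+194.6)/2 × 0.5 = 48.65
  [0.5→1.5]: (194.6+234.4)/2 × 1 = 214.5
  [1.5→5.5]: (234.4+69.5)/2 × 4 = 607.8
  Sum = 870.95 µg/L·hr
Extrapolated tail: C_last / k_e = 69.5 / 0.33 = 210.606
AUC_0→∞ = 870.95 + 210.606 = 1081.556 µg/L·hr

AUC = 1082 µg/L·hr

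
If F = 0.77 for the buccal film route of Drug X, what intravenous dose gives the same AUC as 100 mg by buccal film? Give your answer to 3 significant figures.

D_iv = 77.0 mg

Systemic exposure from an extravascular dose = F × D_ev, so the equivalent IV dose is F × D_ev.
D_iv = F × D_ev = 0.77 × 100 = 77 mg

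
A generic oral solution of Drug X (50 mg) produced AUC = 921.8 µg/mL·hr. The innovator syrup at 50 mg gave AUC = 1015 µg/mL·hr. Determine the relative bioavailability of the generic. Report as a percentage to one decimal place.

F_rel = (AUC_test/D_test) / (AUC_ref/D_ref)
      = (921.8/50) / (1015/50)
      = 18.436 / 20.3 = 0.9082 = 90.82%

F_rel = 90.8%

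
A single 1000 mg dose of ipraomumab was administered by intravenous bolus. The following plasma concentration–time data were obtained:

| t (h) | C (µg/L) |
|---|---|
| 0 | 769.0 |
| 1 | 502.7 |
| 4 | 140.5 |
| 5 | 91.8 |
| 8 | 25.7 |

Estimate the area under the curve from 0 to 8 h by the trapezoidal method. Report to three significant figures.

AUC = 1890 µg/L·h

Trapezoidal AUC_0→8:
  [0→1]: (769.0+502.7)/2 × 1 = 635.85
  [1→4]: (502.7+140.5)/2 × 3 = 964.8
  [4→5]: (140.5+91.8)/2 × 1 = 116.15
  [5→8]: (91.8+25.7)/2 × 3 = 176.25
  Sum = 1893.05 µg/L·h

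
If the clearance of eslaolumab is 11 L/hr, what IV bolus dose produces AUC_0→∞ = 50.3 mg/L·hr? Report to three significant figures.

Dose_iv = CL × AUC_0→∞
     = 11 × 50.3 = 553.3 mg

Dose = 553 mg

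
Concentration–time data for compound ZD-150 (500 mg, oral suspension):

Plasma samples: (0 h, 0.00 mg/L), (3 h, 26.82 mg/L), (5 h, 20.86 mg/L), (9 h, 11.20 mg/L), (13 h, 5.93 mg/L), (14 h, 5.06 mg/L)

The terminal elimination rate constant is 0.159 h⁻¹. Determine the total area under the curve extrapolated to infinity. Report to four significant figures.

AUC = 223.6 mg/L·h

Trapezoidal AUC_0→14:
  [0→3]: (0.00+26.82)/2 × 3 = 40.23
  [3→5]: (26.82+20.86)/2 × 2 = 47.68
  [5→9]: (20.86+11.20)/2 × 4 = 64.12
  [9→13]: (11.20+5.93)/2 × 4 = 34.26
  [13→14]: (5.93+5.06)/2 × 1 = 5.495
  Sum = 191.785 mg/L·h
Extrapolated tail: C_last / k_e = 5.06 / 0.159 = 31.824
AUC_0→∞ = 191.785 + 31.824 = 223.609 mg/L·h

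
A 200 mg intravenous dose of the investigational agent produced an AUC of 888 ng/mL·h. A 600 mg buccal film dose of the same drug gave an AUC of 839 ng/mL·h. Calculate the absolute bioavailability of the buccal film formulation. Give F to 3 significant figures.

F = (AUC_ev / D_ev) / (AUC_iv / D_iv)
  = (839/600) / (888/200)
  = 1.39833 / 4.44 = 0.3149

F = 0.315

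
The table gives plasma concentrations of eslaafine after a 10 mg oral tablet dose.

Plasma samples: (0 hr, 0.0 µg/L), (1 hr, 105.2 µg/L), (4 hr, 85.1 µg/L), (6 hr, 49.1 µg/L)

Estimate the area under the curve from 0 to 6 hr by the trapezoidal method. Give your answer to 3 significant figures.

AUC = 472 µg/L·hr

Trapezoidal AUC_0→6:
  [0→1]: (0.0+105.2)/2 × 1 = 52.6
  [1→4]: (105.2+85.1)/2 × 3 = 285.45
  [4→6]: (85.1+49.1)/2 × 2 = 134.2
  Sum = 472.25 µg/L·hr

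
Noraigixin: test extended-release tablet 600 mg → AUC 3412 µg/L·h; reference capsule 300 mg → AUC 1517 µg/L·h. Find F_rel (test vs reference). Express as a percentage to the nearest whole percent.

F_rel = 112%

F_rel = (AUC_test/D_test) / (AUC_ref/D_ref)
      = (3412/600) / (1517/300)
      = 5.68667 / 5.05667 = 1.1246 = 112.46%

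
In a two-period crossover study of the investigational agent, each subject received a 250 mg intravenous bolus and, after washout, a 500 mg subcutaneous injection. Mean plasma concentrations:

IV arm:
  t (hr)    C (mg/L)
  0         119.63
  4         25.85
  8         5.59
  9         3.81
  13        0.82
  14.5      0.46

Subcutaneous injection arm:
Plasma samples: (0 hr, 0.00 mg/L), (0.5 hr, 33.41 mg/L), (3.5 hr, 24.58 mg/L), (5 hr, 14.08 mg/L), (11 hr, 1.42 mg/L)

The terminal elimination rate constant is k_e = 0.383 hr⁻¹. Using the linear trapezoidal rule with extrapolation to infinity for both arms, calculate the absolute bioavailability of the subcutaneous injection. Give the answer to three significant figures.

F = 0.236

Trapezoidal AUC_0→14.5 (IV):
  [0→4]: (119.63+25.85)/2 × 4 = 290.96
  [4→8]: (25.85+5.59)/2 × 4 = 62.88
  [8→9]: (5.59+3.81)/2 × 1 = 4.7
  [9→13]: (3.81+0.82)/2 × 4 = 9.26
  [13→14.5]: (0.82+0.46)/2 × 1.5 = 0.96
  Sum = 368.76 mg/L·hr
IV tail: 0.46/0.383 = 1.201; AUC_iv,0→∞ = 368.76 + 1.201 = 369.961 mg/L·hr
Trapezoidal AUC_0→11 (subcutaneous injection):
  [0→0.5]: (0.00+33.41)/2 × 0.5 = 8.3525
  [0.5→3.5]: (33.41+24.58)/2 × 3 = 86.985
  [3.5→5]: (24.58+14.08)/2 × 1.5 = 28.995
  [5→11]: (14.08+1.42)/2 × 6 = 46.5
  Sum = 170.8325 mg/L·hr
subcutaneous injection tail: 1.42/0.383 = 3.708; AUC_ev,0→∞ = 170.8325 + 3.708 = 174.5405 mg/L·hr
F = (AUC_ev/D_ev)/(AUC_iv/D_iv) = (174.5405/500)/(369.961/250) = 0.349081/1.479844 = 0.2359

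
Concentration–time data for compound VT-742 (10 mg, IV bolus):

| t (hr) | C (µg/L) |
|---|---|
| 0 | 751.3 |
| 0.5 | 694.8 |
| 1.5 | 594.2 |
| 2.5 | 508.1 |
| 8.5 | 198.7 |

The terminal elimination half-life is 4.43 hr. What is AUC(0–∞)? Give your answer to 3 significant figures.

Trapezoidal AUC_0→8.5:
  [0→0.5]: (751.3+694.8)/2 × 0.5 = 361.525
  [0.5→1.5]: (694.8+594.2)/2 × 1 = 644.5
  [1.5→2.5]: (594.2+508.1)/2 × 1 = 551.15
  [2.5→8.5]: (508.1+198.7)/2 × 6 = 2120.4
  Sum = 3677.575 µg/L·hr
k_e = ln2 / t½ = 0.693147 / 4.43 = 0.1565 hr^-1
Extrapolated tail: C_last / k_e = 198.7 / 0.1565 = 1269.649
AUC_0→∞ = 3677.575 + 1269.649 = 4947.224 µg/L·hr

AUC = 4950 µg/L·hr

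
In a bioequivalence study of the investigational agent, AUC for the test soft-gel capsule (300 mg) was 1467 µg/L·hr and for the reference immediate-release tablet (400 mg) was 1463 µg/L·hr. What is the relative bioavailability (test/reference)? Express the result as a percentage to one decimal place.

F_rel = (AUC_test/D_test) / (AUC_ref/D_ref)
      = (1467/300) / (1463/400)
      = 4.89 / 3.6575 = 1.3370 = 133.70%

F_rel = 133.7%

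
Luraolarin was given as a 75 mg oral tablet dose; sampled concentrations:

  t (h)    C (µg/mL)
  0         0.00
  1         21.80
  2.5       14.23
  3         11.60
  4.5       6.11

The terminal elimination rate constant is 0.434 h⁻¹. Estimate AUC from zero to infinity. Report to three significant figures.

AUC = 71.7 µg/mL·h

Trapezoidal AUC_0→4.5:
  [0→1]: (0.00+21.80)/2 × 1 = 10.9
  [1→2.5]: (21.80+14.23)/2 × 1.5 = 27.0225
  [2.5→3]: (14.23+11.60)/2 × 0.5 = 6.4575
  [3→4.5]: (11.60+6.11)/2 × 1.5 = 13.2825
  Sum = 57.6625 µg/mL·h
Extrapolated tail: C_last / k_e = 6.11 / 0.434 = 14.078
AUC_0→∞ = 57.6625 + 14.078 = 71.7405 µg/mL·h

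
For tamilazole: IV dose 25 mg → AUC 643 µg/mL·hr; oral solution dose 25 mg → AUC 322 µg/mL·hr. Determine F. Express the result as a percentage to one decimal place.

F = (AUC_ev / D_ev) / (AUC_iv / D_iv)
  = (322/25) / (643/25)
  = 12.88 / 25.72 = 0.5008
  = 50.08%

F = 50.1%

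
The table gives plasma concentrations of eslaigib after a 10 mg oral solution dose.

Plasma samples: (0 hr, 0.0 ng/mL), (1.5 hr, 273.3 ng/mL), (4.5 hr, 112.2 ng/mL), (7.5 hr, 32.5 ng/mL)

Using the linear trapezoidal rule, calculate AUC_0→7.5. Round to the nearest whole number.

AUC = 1000 ng/mL·hr

Trapezoidal AUC_0→7.5:
  [0→1.5]: (0.0+273.3)/2 × 1.5 = 204.975
  [1.5→4.5]: (273.3+112.2)/2 × 3 = 578.25
  [4.5→7.5]: (112.2+32.5)/2 × 3 = 217.05
  Sum = 1000.275 ng/mL·hr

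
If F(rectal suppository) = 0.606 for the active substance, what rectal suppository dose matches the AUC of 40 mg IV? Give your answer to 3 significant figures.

D_rectal = 66.0 mg

For equal systemic exposure: F × D_ev = D_iv
D_ev = D_iv / F = 40 / 0.606 = 66.0066 mg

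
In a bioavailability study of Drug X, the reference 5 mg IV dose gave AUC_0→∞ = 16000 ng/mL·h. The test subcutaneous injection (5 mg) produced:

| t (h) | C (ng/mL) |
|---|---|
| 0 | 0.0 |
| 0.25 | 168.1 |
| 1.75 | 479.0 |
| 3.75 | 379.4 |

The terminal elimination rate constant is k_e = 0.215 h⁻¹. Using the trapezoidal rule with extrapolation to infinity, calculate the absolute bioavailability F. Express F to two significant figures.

Trapezoidal AUC_0→3.75 (subcutaneous injection):
  [0→0.25]: (0.0+168.1)/2 × 0.25 = 21.0125
  [0.25→1.75]: (168.1+479.0)/2 × 1.5 = 485.325
  [1.75→3.75]: (479.0+379.4)/2 × 2 = 858.4
  Sum = 1364.7375 ng/mL·h
Tail: C_last/k_e = 379.4/0.215 = 1764.651
AUC_0→∞ (subcutaneous injection) = 1364.7375 + 1764.651 = 3129.3885 ng/mL·h
F = (AUC_ev/D_ev)/(AUC_iv/D_iv) = (3129.3885/5)/(16000/5) = 625.8777/3200 = 0.1956

F = 0.20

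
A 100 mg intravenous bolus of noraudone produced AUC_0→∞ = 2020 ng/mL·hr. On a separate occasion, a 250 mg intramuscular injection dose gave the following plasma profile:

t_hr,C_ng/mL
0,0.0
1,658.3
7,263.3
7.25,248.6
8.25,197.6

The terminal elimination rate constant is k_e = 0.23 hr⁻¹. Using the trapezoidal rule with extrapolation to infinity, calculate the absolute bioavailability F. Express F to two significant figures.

F = 0.84

Trapezoidal AUC_0→8.25 (intramuscular injection):
  [0→1]: (0.0+658.3)/2 × 1 = 329.15
  [1→7]: (658.3+263.3)/2 × 6 = 2764.8
  [7→7.25]: (263.3+248.6)/2 × 0.25 = 63.9875
  [7.25→8.25]: (248.6+197.6)/2 × 1 = 223.1
  Sum = 3381.0375 ng/mL·hr
Tail: C_last/k_e = 197.6/0.23 = 859.130
AUC_0→∞ (intramuscular injection) = 3381.0375 + 859.130 = 4240.1675 ng/mL·hr
F = (AUC_ev/D_ev)/(AUC_iv/D_iv) = (4240.1675/250)/(2020/100) = 16.96067/20.2 = 0.8396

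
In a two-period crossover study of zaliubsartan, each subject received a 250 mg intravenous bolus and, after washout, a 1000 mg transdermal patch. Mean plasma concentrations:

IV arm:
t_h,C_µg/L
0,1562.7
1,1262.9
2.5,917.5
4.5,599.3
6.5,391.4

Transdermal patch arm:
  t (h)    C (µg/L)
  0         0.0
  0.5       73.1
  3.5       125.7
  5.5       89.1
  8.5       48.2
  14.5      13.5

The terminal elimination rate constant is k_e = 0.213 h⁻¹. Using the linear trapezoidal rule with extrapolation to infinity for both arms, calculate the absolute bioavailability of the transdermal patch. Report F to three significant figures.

F = 0.0333

Trapezoidal AUC_0→6.5 (IV):
  [0→1]: (1562.7+1262.9)/2 × 1 = 1412.8
  [1→2.5]: (1262.9+917.5)/2 × 1.5 = 1635.3
  [2.5→4.5]: (917.5+599.3)/2 × 2 = 1516.8
  [4.5→6.5]: (599.3+391.4)/2 × 2 = 990.7
  Sum = 5555.6 µg/L·h
IV tail: 391.4/0.213 = 1837.559; AUC_iv,0→∞ = 5555.6 + 1837.559 = 7393.159 µg/L·h
Trapezoidal AUC_0→14.5 (transdermal patch):
  [0→0.5]: (0.0+73.1)/2 × 0.5 = 18.275
  [0.5→3.5]: (73.1+125.7)/2 × 3 = 298.2
  [3.5→5.5]: (125.7+89.1)/2 × 2 = 214.8
  [5.5→8.5]: (89.1+48.2)/2 × 3 = 205.95
  [8.5→14.5]: (48.2+13.5)/2 × 6 = 185.1
  Sum = 922.325 µg/L·h
transdermal patch tail: 13.5/0.213 = 63.380; AUC_ev,0→∞ = 922.325 + 63.380 = 985.705 µg/L·h
F = (AUC_ev/D_ev)/(AUC_iv/D_iv) = (985.705/1000)/(7393.159/250) = 0.985705/29.572636 = 0.0333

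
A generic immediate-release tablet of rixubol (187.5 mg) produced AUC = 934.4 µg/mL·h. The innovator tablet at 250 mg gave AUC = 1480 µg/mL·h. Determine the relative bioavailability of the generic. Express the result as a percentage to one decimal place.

F_rel = 84.2%

F_rel = (AUC_test/D_test) / (AUC_ref/D_ref)
      = (934.4/187.5) / (1480/250)
      = 4.98347 / 5.92 = 0.8418 = 84.18%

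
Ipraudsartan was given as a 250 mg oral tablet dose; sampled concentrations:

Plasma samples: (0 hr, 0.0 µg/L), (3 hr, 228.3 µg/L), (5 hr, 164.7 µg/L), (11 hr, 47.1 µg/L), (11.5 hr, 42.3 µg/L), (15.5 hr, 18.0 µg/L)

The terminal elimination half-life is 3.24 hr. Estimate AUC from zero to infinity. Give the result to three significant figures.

Trapezoidal AUC_0→15.5:
  [0→3]: (0.0+228.3)/2 × 3 = 342.45
  [3→5]: (228.3+164.7)/2 × 2 = 393.0
  [5→11]: (164.7+47.1)/2 × 6 = 635.4
  [11→11.5]: (47.1+42.3)/2 × 0.5 = 22.35
  [11.5→15.5]: (42.3+18.0)/2 × 4 = 120.6
  Sum = 1513.8 µg/L·hr
k_e = ln2 / t½ = 0.693147 / 3.24 = 0.2139 hr^-1
Extrapolated tail: C_last / k_e = 18.0 / 0.2139 = 84.151
AUC_0→∞ = 1513.8 + 84.151 = 1597.951 µg/L·hr

AUC = 1600 µg/L·hr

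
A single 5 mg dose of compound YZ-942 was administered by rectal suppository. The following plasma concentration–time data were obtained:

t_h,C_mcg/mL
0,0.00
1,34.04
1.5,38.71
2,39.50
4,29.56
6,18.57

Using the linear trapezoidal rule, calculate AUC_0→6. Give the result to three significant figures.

Trapezoidal AUC_0→6:
  [0→1]: (0.00+34.04)/2 × 1 = 17.02
  [1→1.5]: (34.04+38.71)/2 × 0.5 = 18.1875
  [1.5→2]: (38.71+39.50)/2 × 0.5 = 19.5525
  [2→4]: (39.50+29.56)/2 × 2 = 69.06
  [4→6]: (29.56+18.57)/2 × 2 = 48.13
  Sum = 171.95 mcg/mL·h

AUC = 172 mcg/mL·h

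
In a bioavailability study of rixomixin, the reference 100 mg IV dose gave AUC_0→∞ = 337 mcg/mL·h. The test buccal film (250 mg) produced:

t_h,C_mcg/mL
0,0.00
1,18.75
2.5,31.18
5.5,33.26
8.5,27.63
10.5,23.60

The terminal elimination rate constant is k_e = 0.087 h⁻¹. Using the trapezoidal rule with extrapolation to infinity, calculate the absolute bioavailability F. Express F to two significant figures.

Trapezoidal AUC_0→10.5 (buccal film):
  [0→1]: (0.00+18.75)/2 × 1 = 9.375
  [1→2.5]: (18.75+31.18)/2 × 1.5 = 37.4475
  [2.5→5.5]: (31.18+33.26)/2 × 3 = 96.66
  [5.5→8.5]: (33.26+27.63)/2 × 3 = 91.335
  [8.5→10.5]: (27.63+23.60)/2 × 2 = 51.23
  Sum = 286.0475 mcg/mL·h
Tail: C_last/k_e = 23.60/0.087 = 271.264
AUC_0→∞ (buccal film) = 286.0475 + 271.264 = 557.3115 mcg/mL·h
F = (AUC_ev/D_ev)/(AUC_iv/D_iv) = (557.3115/250)/(337/100) = 2.229246/3.37 = 0.6615

F = 0.66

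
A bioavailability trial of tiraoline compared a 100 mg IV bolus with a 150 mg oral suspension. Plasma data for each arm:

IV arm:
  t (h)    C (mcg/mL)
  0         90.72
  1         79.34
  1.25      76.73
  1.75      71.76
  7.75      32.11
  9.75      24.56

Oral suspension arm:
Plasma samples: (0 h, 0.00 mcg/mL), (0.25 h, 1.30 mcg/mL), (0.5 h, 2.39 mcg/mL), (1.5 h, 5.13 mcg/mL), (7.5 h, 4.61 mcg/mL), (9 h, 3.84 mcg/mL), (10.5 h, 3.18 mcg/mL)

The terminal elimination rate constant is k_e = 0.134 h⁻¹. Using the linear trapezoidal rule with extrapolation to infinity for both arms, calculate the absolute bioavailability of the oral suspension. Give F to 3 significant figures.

Trapezoidal AUC_0→9.75 (IV):
  [0→1]: (90.72+79.34)/2 × 1 = 85.03
  [1→1.25]: (79.34+76.73)/2 × 0.25 = 19.50875
  [1.25→1.75]: (76.73+71.76)/2 × 0.5 = 37.1225
  [1.75→7.75]: (71.76+32.11)/2 × 6 = 311.61
  [7.75→9.75]: (32.11+24.56)/2 × 2 = 56.67
  Sum = 509.94125 mcg/mL·h
IV tail: 24.56/0.134 = 183.284; AUC_iv,0→∞ = 509.94125 + 183.284 = 693.22525 mcg/mL·h
Trapezoidal AUC_0→10.5 (oral suspension):
  [0→0.25]: (0.00+1.30)/2 × 0.25 = 0.1625
  [0.25→0.5]: (1.30+2.39)/2 × 0.25 = 0.46125
  [0.5→1.5]: (2.39+5.13)/2 × 1 = 3.76
  [1.5→7.5]: (5.13+4.61)/2 × 6 = 29.22
  [7.5→9]: (4.61+3.84)/2 × 1.5 = 6.3375
  [9→10.5]: (3.84+3.18)/2 × 1.5 = 5.265
  Sum = 45.20625 mcg/mL·h
oral suspension tail: 3.18/0.134 = 23.731; AUC_ev,0→∞ = 45.20625 + 23.731 = 68.93725 mcg/mL·h
F = (AUC_ev/D_ev)/(AUC_iv/D_iv) = (68.93725/150)/(693.22525/100) = 0.459582/6.9322525 = 0.0663

F = 0.0663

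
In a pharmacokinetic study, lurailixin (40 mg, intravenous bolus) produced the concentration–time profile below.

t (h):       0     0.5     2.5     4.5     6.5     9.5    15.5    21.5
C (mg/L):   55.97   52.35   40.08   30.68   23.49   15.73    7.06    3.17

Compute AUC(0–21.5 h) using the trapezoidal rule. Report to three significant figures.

AUC = 402 mg/L·h

Trapezoidal AUC_0→21.5:
  [0→0.5]: (55.97+52.35)/2 × 0.5 = 27.08
  [0.5→2.5]: (52.35+40.08)/2 × 2 = 92.43
  [2.5→4.5]: (40.08+30.68)/2 × 2 = 70.76
  [4.5→6.5]: (30.68+23.49)/2 × 2 = 54.17
  [6.5→9.5]: (23.49+15.73)/2 × 3 = 58.83
  [9.5→15.5]: (15.73+7.06)/2 × 6 = 68.37
  [15.5→21.5]: (7.06+3.17)/2 × 6 = 30.69
  Sum = 402.33 mg/L·h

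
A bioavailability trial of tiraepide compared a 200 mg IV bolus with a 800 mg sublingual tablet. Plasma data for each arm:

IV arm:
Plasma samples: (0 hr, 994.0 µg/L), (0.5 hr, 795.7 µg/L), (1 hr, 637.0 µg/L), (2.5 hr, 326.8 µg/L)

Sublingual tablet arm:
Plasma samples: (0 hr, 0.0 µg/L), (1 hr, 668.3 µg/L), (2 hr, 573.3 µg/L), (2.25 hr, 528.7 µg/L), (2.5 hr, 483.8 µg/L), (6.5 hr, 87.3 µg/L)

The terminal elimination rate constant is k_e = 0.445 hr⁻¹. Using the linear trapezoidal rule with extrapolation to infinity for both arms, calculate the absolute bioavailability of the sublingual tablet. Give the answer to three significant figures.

F = 0.283

Trapezoidal AUC_0→2.5 (IV):
  [0→0.5]: (994.0+795.7)/2 × 0.5 = 447.425
  [0.5→1]: (795.7+637.0)/2 × 0.5 = 358.175
  [1→2.5]: (637.0+326.8)/2 × 1.5 = 722.85
  Sum = 1528.45 µg/L·hr
IV tail: 326.8/0.445 = 734.382; AUC_iv,0→∞ = 1528.45 + 734.382 = 2262.832 µg/L·hr
Trapezoidal AUC_0→6.5 (sublingual tablet):
  [0→1]: (0.0+668.3)/2 × 1 = 334.15
  [1→2]: (668.3+573.3)/2 × 1 = 620.8
  [2→2.25]: (573.3+528.7)/2 × 0.25 = 137.75
  [2.25→2.5]: (528.7+483.8)/2 × 0.25 = 126.5625
  [2.5→6.5]: (483.8+87.3)/2 × 4 = 1142.2
  Sum = 2361.4625 µg/L·hr
sublingual tablet tail: 87.3/0.445 = 196.180; AUC_ev,0→∞ = 2361.4625 + 196.180 = 2557.6425 µg/L·hr
F = (AUC_ev/D_ev)/(AUC_iv/D_iv) = (2557.6425/800)/(2262.832/200) = 3.19705/11.31416 = 0.2826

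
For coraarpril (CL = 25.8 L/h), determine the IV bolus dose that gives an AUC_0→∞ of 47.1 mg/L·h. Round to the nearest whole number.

Dose = 1215 mg

Dose_iv = CL × AUC_0→∞
     = 25.8 × 47.1 = 1215.18 mg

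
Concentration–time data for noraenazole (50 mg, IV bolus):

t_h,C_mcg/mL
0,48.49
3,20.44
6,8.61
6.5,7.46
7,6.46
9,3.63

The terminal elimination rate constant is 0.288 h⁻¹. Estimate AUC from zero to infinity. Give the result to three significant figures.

AUC = 177 mcg/mL·h

Trapezoidal AUC_0→9:
  [0→3]: (48.49+20.44)/2 × 3 = 103.395
  [3→6]: (20.44+8.61)/2 × 3 = 43.575
  [6→6.5]: (8.61+7.46)/2 × 0.5 = 4.0175
  [6.5→7]: (7.46+6.46)/2 × 0.5 = 3.48
  [7→9]: (6.46+3.63)/2 × 2 = 10.09
  Sum = 164.5575 mcg/mL·h
Extrapolated tail: C_last / k_e = 3.63 / 0.288 = 12.604
AUC_0→∞ = 164.5575 + 12.604 = 177.1615 mcg/mL·h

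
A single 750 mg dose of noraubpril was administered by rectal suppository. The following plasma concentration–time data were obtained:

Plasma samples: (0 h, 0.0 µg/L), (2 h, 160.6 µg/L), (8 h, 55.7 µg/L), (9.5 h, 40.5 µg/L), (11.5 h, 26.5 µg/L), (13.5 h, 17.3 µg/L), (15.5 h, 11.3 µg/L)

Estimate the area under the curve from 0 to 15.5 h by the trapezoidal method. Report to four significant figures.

AUC = 1021 µg/L·h

Trapezoidal AUC_0→15.5:
  [0→2]: (0.0+160.6)/2 × 2 = 160.6
  [2→8]: (160.6+55.7)/2 × 6 = 648.9
  [8→9.5]: (55.7+40.5)/2 × 1.5 = 72.15
  [9.5→11.5]: (40.5+26.5)/2 × 2 = 67.0
  [11.5→13.5]: (26.5+17.3)/2 × 2 = 43.8
  [13.5→15.5]: (17.3+11.3)/2 × 2 = 28.6
  Sum = 1021.05 µg/L·h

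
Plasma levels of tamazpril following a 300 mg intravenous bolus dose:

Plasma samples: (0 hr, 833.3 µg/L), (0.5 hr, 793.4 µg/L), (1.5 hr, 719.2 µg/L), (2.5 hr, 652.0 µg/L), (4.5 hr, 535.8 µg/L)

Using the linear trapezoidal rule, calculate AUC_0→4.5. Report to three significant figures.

AUC = 3040 µg/L·hr

Trapezoidal AUC_0→4.5:
  [0→0.5]: (833.3+793.4)/2 × 0.5 = 406.675
  [0.5→1.5]: (793.4+719.2)/2 × 1 = 756.3
  [1.5→2.5]: (719.2+652.0)/2 × 1 = 685.6
  [2.5→4.5]: (652.0+535.8)/2 × 2 = 1187.8
  Sum = 3036.375 µg/L·hr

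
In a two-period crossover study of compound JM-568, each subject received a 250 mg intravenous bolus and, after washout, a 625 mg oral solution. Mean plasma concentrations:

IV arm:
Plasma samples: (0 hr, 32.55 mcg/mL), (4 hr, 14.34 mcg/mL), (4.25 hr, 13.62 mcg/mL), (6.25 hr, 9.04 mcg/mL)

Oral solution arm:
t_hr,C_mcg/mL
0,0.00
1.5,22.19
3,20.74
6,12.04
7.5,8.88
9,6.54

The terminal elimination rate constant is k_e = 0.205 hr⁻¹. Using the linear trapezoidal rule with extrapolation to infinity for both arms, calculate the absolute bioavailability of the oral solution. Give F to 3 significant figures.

F = 0.383

Trapezoidal AUC_0→6.25 (IV):
  [0→4]: (32.55+14.34)/2 × 4 = 93.78
  [4→4.25]: (14.34+13.62)/2 × 0.25 = 3.495
  [4.25→6.25]: (13.62+9.04)/2 × 2 = 22.66
  Sum = 119.935 mcg/mL·hr
IV tail: 9.04/0.205 = 44.098; AUC_iv,0→∞ = 119.935 + 44.098 = 164.033 mcg/mL·hr
Trapezoidal AUC_0→9 (oral solution):
  [0→1.5]: (0.00+22.19)/2 × 1.5 = 16.6425
  [1.5→3]: (22.19+20.74)/2 × 1.5 = 32.1975
  [3→6]: (20.74+12.04)/2 × 3 = 49.17
  [6→7.5]: (12.04+8.88)/2 × 1.5 = 15.69
  [7.5→9]: (8.88+6.54)/2 × 1.5 = 11.565
  Sum = 125.265 mcg/mL·hr
oral solution tail: 6.54/0.205 = 31.902; AUC_ev,0→∞ = 125.265 + 31.902 = 157.167 mcg/mL·hr
F = (AUC_ev/D_ev)/(AUC_iv/D_iv) = (157.167/625)/(164.033/250) = 0.2514672/0.656132 = 0.3833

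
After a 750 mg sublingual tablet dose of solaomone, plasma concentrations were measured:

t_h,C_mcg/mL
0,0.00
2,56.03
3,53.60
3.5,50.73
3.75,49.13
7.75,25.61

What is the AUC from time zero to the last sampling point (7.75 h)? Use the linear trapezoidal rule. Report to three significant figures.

AUC = 299 mcg/mL·h

Trapezoidal AUC_0→7.75:
  [0→2]: (0.00+56.03)/2 × 2 = 56.03
  [2→3]: (56.03+53.60)/2 × 1 = 54.815
  [3→3.5]: (53.60+50.73)/2 × 0.5 = 26.0825
  [3.5→3.75]: (50.73+49.13)/2 × 0.25 = 12.4825
  [3.75→7.75]: (49.13+25.61)/2 × 4 = 149.48
  Sum = 298.89 mcg/mL·h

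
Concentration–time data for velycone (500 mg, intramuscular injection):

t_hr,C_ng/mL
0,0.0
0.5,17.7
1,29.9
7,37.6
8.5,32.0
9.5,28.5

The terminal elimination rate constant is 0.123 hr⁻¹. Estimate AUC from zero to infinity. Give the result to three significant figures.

Trapezoidal AUC_0→9.5:
  [0→0.5]: (0.0+17.7)/2 × 0.5 = 4.425
  [0.5→1]: (17.7+29.9)/2 × 0.5 = 11.9
  [1→7]: (29.9+37.6)/2 × 6 = 202.5
  [7→8.5]: (37.6+32.0)/2 × 1.5 = 52.2
  [8.5→9.5]: (32.0+28.5)/2 × 1 = 30.25
  Sum = 301.275 ng/mL·hr
Extrapolated tail: C_last / k_e = 28.5 / 0.123 = 231.707
AUC_0→∞ = 301.275 + 231.707 = 532.982 ng/mL·hr

AUC = 533 ng/mL·hr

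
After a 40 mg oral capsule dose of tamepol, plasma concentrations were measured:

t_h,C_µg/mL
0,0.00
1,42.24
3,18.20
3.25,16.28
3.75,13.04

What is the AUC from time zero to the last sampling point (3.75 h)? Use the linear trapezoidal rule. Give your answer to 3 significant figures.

Trapezoidal AUC_0→3.75:
  [0→1]: (0.00+42.24)/2 × 1 = 21.12
  [1→3]: (42.24+18.20)/2 × 2 = 60.44
  [3→3.25]: (18.20+16.28)/2 × 0.25 = 4.31
  [3.25→3.75]: (16.28+13.04)/2 × 0.5 = 7.33
  Sum = 93.2 µg/mL·h

AUC = 93.2 µg/mL·h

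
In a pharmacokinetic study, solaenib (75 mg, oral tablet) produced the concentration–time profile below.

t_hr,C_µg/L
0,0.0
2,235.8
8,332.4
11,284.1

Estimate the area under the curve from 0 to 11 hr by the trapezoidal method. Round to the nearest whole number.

Trapezoidal AUC_0→11:
  [0→2]: (0.0+235.8)/2 × 2 = 235.8
  [2→8]: (235.8+332.4)/2 × 6 = 1704.6
  [8→11]: (332.4+284.1)/2 × 3 = 924.75
  Sum = 2865.15 µg/L·hr

AUC = 2865 µg/L·hr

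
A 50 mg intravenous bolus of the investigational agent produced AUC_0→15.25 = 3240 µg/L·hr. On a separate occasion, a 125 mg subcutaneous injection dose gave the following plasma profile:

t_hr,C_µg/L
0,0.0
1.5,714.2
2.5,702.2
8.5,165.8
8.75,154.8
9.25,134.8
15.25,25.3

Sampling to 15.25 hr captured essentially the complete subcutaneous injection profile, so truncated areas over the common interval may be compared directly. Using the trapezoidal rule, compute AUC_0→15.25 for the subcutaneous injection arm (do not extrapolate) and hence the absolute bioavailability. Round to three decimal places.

Trapezoidal AUC_0→15.25 (subcutaneous injection):
  [0→1.5]: (0.0+714.2)/2 × 1.5 = 535.65
  [1.5→2.5]: (714.2+702.2)/2 × 1 = 708.2
  [2.5→8.5]: (702.2+165.8)/2 × 6 = 2604.0
  [8.5→8.75]: (165.8+154.8)/2 × 0.25 = 40.075
  [8.75→9.25]: (154.8+134.8)/2 × 0.5 = 72.4
  [9.25→15.25]: (134.8+25.3)/2 × 6 = 480.3
  Sum = 4440.625 µg/L·hr
F = (AUC_ev/D_ev)/(AUC_iv/D_iv) = (4440.625/125)/(3240/50) = 35.525/64.8 = 0.5482

F = 0.548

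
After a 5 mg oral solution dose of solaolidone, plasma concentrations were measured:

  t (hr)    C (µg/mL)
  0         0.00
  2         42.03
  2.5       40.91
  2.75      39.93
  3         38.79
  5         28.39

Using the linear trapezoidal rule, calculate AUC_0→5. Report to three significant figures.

Trapezoidal AUC_0→5:
  [0→2]: (0.00+42.03)/2 × 2 = 42.03
  [2→2.5]: (42.03+40.91)/2 × 0.5 = 20.735
  [2.5→2.75]: (40.91+39.93)/2 × 0.25 = 10.105
  [2.75→3]: (39.93+38.79)/2 × 0.25 = 9.84
  [3→5]: (38.79+28.39)/2 × 2 = 67.18
  Sum = 149.89 µg/mL·hr

AUC = 150 µg/mL·hr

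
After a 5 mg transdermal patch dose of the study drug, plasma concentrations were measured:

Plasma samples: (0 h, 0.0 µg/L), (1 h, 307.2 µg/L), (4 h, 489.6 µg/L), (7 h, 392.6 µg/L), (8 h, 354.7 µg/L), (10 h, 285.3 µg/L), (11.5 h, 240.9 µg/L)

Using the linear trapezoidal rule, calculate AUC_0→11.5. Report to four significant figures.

Trapezoidal AUC_0→11.5:
  [0→1]: (0.0+307.2)/2 × 1 = 153.6
  [1→4]: (307.2+489.6)/2 × 3 = 1195.2
  [4→7]: (489.6+392.6)/2 × 3 = 1323.3
  [7→8]: (392.6+354.7)/2 × 1 = 373.65
  [8→10]: (354.7+285.3)/2 × 2 = 640.0
  [10→11.5]: (285.3+240.9)/2 × 1.5 = 394.65
  Sum = 4080.4 µg/L·h

AUC = 4080 µg/L·h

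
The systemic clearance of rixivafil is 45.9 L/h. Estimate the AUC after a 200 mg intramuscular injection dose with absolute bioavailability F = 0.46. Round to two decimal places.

AUC_0→∞ = F × Dose / CL
        = 0.46 × 200 / 45.9 = 2.00436 mg/L·h

AUC = 2.00 mg/L·h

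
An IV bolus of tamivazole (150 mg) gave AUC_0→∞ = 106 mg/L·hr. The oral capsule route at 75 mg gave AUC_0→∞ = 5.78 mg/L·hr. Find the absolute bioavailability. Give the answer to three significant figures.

F = (AUC_ev / D_ev) / (AUC_iv / D_iv)
  = (5.78/75) / (106/150)
  = 0.0770667 / 0.706667 = 0.1091

F = 0.109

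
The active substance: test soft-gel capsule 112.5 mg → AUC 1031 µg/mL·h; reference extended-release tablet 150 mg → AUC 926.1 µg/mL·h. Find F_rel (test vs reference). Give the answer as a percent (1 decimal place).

F_rel = 148.4%

F_rel = (AUC_test/D_test) / (AUC_ref/D_ref)
      = (1031/112.5) / (926.1/150)
      = 9.16444 / 6.174 = 1.4844 = 148.44%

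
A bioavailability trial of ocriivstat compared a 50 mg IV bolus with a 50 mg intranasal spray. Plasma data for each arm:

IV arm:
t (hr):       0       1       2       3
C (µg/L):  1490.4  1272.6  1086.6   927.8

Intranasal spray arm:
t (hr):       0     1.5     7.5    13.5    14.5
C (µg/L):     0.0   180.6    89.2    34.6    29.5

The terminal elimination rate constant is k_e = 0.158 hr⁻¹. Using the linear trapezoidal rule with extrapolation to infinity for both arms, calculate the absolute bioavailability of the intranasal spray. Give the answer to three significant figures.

F = 0.163

Trapezoidal AUC_0→3 (IV):
  [0→1]: (1490.4+1272.6)/2 × 1 = 1381.5
  [1→2]: (1272.6+1086.6)/2 × 1 = 1179.6
  [2→3]: (1086.6+927.8)/2 × 1 = 1007.2
  Sum = 3568.3 µg/L·hr
IV tail: 927.8/0.158 = 5872.152; AUC_iv,0→∞ = 3568.3 + 5872.152 = 9440.452 µg/L·hr
Trapezoidal AUC_0→14.5 (intranasal spray):
  [0→1.5]: (0.0+180.6)/2 × 1.5 = 135.45
  [1.5→7.5]: (180.6+89.2)/2 × 6 = 809.4
  [7.5→13.5]: (89.2+34.6)/2 × 6 = 371.4
  [13.5→14.5]: (34.6+29.5)/2 × 1 = 32.05
  Sum = 1348.3 µg/L·hr
intranasal spray tail: 29.5/0.158 = 186.709; AUC_ev,0→∞ = 1348.3 + 186.709 = 1535.009 µg/L·hr
F = (AUC_ev/D_ev)/(AUC_iv/D_iv) = (1535.009/50)/(9440.452/50) = 30.70018/188.80904 = 0.1626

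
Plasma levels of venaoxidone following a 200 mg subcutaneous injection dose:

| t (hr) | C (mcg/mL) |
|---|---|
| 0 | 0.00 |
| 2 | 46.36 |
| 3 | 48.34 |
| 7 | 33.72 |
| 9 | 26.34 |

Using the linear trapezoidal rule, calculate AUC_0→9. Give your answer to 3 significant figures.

AUC = 318 mcg/mL·hr

Trapezoidal AUC_0→9:
  [0→2]: (0.00+46.36)/2 × 2 = 46.36
  [2→3]: (46.36+48.34)/2 × 1 = 47.35
  [3→7]: (48.34+33.72)/2 × 4 = 164.12
  [7→9]: (33.72+26.34)/2 × 2 = 60.06
  Sum = 317.89 mcg/mL·hr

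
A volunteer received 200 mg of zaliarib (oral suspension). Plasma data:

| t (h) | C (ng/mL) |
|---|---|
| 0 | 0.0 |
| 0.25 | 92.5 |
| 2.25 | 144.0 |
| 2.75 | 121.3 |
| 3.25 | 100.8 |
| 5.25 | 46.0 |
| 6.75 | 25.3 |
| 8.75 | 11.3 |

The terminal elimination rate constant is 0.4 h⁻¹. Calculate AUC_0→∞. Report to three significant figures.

AUC = 635 ng/mL·h

Trapezoidal AUC_0→8.75:
  [0→0.25]: (0.0+92.5)/2 × 0.25 = 11.5625
  [0.25→2.25]: (92.5+144.0)/2 × 2 = 236.5
  [2.25→2.75]: (144.0+121.3)/2 × 0.5 = 66.325
  [2.75→3.25]: (121.3+100.8)/2 × 0.5 = 55.525
  [3.25→5.25]: (100.8+46.0)/2 × 2 = 146.8
  [5.25→6.75]: (46.0+25.3)/2 × 1.5 = 53.475
  [6.75→8.75]: (25.3+11.3)/2 × 2 = 36.6
  Sum = 606.7875 ng/mL·h
Extrapolated tail: C_last / k_e = 11.3 / 0.4 = 28.250
AUC_0→∞ = 606.7875 + 28.250 = 635.0375 ng/mL·h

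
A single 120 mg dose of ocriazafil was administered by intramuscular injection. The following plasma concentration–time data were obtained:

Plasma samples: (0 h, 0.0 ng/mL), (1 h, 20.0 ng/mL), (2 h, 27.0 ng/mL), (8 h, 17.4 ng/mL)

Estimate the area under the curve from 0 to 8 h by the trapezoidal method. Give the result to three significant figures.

Trapezoidal AUC_0→8:
  [0→1]: (0.0+20.0)/2 × 1 = 10.0
  [1→2]: (20.0+27.0)/2 × 1 = 23.5
  [2→8]: (27.0+17.4)/2 × 6 = 133.2
  Sum = 166.7 ng/mL·h

AUC = 167 ng/mL·h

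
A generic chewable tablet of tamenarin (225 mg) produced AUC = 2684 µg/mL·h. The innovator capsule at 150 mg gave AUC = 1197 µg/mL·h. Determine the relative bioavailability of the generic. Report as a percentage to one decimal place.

F_rel = (AUC_test/D_test) / (AUC_ref/D_ref)
      = (2684/225) / (1197/150)
      = 11.9289 / 7.98 = 1.4948 = 149.48%

F_rel = 149.5%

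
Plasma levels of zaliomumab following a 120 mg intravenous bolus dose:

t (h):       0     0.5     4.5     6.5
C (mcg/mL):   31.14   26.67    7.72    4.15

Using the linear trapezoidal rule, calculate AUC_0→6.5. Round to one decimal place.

Trapezoidal AUC_0→6.5:
  [0→0.5]: (31.14+26.67)/2 × 0.5 = 14.4525
  [0.5→4.5]: (26.67+7.72)/2 × 4 = 68.78
  [4.5→6.5]: (7.72+4.15)/2 × 2 = 11.87
  Sum = 95.1025 mcg/mL·h

AUC = 95.1 mcg/mL·h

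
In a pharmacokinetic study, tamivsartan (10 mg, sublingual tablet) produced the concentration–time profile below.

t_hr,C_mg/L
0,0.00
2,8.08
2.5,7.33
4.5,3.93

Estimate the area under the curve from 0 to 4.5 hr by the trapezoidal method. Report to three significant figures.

Trapezoidal AUC_0→4.5:
  [0→2]: (0.00+8.08)/2 × 2 = 8.08
  [2→2.5]: (8.08+7.33)/2 × 0.5 = 3.8525
  [2.5→4.5]: (7.33+3.93)/2 × 2 = 11.26
  Sum = 23.1925 mg/L·hr

AUC = 23.2 mg/L·hr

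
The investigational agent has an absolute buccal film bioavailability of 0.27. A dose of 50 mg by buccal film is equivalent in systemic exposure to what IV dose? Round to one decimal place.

Systemic exposure from an extravascular dose = F × D_ev, so the equivalent IV dose is F × D_ev.
D_iv = F × D_ev = 0.27 × 50 = 13.5 mg

D_iv = 13.5 mg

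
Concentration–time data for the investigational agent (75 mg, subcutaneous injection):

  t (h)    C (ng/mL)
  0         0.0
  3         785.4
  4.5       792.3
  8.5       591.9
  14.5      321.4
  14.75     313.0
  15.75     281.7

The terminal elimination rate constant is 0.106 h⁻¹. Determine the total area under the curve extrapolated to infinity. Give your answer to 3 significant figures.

Trapezoidal AUC_0→15.75:
  [0→3]: (0.0+785.4)/2 × 3 = 1178.1
  [3→4.5]: (785.4+792.3)/2 × 1.5 = 1183.275
  [4.5→8.5]: (792.3+591.9)/2 × 4 = 2768.4
  [8.5→14.5]: (591.9+321.4)/2 × 6 = 2739.9
  [14.5→14.75]: (321.4+313.0)/2 × 0.25 = 79.3
  [14.75→15.75]: (313.0+281.7)/2 × 1 = 297.35
  Sum = 8246.325 ng/mL·h
Extrapolated tail: C_last / k_e = 281.7 / 0.106 = 2657.547
AUC_0→∞ = 8246.325 + 2657.547 = 10903.872 ng/mL·h

AUC = 10900 ng/mL·h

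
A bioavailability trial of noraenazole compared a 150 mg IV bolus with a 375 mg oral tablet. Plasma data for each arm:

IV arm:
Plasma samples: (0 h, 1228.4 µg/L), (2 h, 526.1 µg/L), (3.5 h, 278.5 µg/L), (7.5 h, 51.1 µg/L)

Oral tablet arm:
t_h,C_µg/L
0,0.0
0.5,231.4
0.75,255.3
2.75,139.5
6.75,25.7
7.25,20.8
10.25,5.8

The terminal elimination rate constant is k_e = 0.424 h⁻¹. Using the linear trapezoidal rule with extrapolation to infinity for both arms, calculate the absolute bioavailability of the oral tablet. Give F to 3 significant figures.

F = 0.116

Trapezoidal AUC_0→7.5 (IV):
  [0→2]: (1228.4+526.1)/2 × 2 = 1754.5
  [2→3.5]: (526.1+278.5)/2 × 1.5 = 603.45
  [3.5→7.5]: (278.5+51.1)/2 × 4 = 659.2
  Sum = 3017.15 µg/L·h
IV tail: 51.1/0.424 = 120.519; AUC_iv,0→∞ = 3017.15 + 120.519 = 3137.669 µg/L·h
Trapezoidal AUC_0→10.25 (oral tablet):
  [0→0.5]: (0.0+231.4)/2 × 0.5 = 57.85
  [0.5→0.75]: (231.4+255.3)/2 × 0.25 = 60.8375
  [0.75→2.75]: (255.3+139.5)/2 × 2 = 394.8
  [2.75→6.75]: (139.5+25.7)/2 × 4 = 330.4
  [6.75→7.25]: (25.7+20.8)/2 × 0.5 = 11.625
  [7.25→10.25]: (20.8+5.8)/2 × 3 = 39.9
  Sum = 895.4125 µg/L·h
oral tablet tail: 5.8/0.424 = 13.679; AUC_ev,0→∞ = 895.4125 + 13.679 = 909.0915 µg/L·h
F = (AUC_ev/D_ev)/(AUC_iv/D_iv) = (909.0915/375)/(3137.669/150) = 2.424244/20.9178 = 0.1159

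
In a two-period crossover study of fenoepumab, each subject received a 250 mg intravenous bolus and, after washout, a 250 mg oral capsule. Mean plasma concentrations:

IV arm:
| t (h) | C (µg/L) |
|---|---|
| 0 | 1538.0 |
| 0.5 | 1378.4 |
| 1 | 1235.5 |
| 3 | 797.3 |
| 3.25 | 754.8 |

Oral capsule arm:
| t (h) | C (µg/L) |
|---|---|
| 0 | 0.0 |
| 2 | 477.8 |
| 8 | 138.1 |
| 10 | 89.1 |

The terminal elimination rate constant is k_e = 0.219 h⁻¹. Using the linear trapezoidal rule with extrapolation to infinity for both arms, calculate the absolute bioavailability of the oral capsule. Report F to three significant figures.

Trapezoidal AUC_0→3.25 (IV):
  [0→0.5]: (1538.0+1378.4)/2 × 0.5 = 729.1
  [0.5→1]: (1378.4+1235.5)/2 × 0.5 = 653.475
  [1→3]: (1235.5+797.3)/2 × 2 = 2032.8
  [3→3.25]: (797.3+754.8)/2 × 0.25 = 194.0125
  Sum = 3609.3875 µg/L·h
IV tail: 754.8/0.219 = 3446.575; AUC_iv,0→∞ = 3609.3875 + 3446.575 = 7055.9625 µg/L·h
Trapezoidal AUC_0→10 (oral capsule):
  [0→2]: (0.0+477.8)/2 × 2 = 477.8
  [2→8]: (477.8+138.1)/2 × 6 = 1847.7
  [8→10]: (138.1+89.1)/2 × 2 = 227.2
  Sum = 2552.7 µg/L·h
oral capsule tail: 89.1/0.219 = 406.849; AUC_ev,0→∞ = 2552.7 + 406.849 = 2959.549 µg/L·h
F = (AUC_ev/D_ev)/(AUC_iv/D_iv) = (2959.549/250)/(7055.9625/250) = 11.838196/28.22385 = 0.4194

F = 0.419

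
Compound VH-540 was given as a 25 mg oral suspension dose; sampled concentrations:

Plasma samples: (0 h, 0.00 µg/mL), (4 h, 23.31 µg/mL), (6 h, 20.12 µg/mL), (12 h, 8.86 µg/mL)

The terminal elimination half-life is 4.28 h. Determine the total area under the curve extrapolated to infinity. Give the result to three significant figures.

AUC = 232 µg/mL·h

Trapezoidal AUC_0→12:
  [0→4]: (0.00+23.31)/2 × 4 = 46.62
  [4→6]: (23.31+20.12)/2 × 2 = 43.43
  [6→12]: (20.12+8.86)/2 × 6 = 86.94
  Sum = 176.99 µg/mL·h
k_e = ln2 / t½ = 0.693147 / 4.28 = 0.1620 h^-1
Extrapolated tail: C_last / k_e = 8.86 / 0.162 = 54.691
AUC_0→∞ = 176.99 + 54.691 = 231.681 µg/mL·h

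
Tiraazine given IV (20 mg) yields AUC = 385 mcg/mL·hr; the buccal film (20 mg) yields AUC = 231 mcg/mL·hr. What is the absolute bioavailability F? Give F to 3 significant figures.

F = 0.600

F = (AUC_ev / D_ev) / (AUC_iv / D_iv)
  = (231/20) / (385/20)
  = 11.55 / 19.25 = 0.6000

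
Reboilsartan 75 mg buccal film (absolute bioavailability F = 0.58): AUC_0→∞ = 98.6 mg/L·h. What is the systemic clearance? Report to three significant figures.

CL = 0.441 L/h

CL = F × Dose / AUC_0→∞
   = 0.58 × 75 / 98.6 = 0.441176 L/h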